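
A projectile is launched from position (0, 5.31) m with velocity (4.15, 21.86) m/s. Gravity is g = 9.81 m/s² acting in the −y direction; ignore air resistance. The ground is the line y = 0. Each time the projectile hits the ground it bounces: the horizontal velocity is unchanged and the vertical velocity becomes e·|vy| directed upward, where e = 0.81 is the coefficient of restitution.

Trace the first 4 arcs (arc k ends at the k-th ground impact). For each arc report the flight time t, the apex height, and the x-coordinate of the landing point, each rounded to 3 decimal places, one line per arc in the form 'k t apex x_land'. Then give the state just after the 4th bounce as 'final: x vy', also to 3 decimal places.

1 4.688 29.666 19.454
2 3.984 19.464 35.987
3 3.227 12.770 49.380
4 2.614 8.378 60.227
final: 60.227 10.385

Arc 1: start y=5.310, vy=21.860 → t=4.688, apex=29.666, x_land=19.454, impact vy=-24.126
  bounce: vy ← 0.81·24.126 = 19.542
Arc 2: start y=0.000, vy=19.542 → t=3.984, apex=19.464, x_land=35.987, impact vy=-19.542
  bounce: vy ← 0.81·19.542 = 15.829
Arc 3: start y=0.000, vy=15.829 → t=3.227, apex=12.770, x_land=49.380, impact vy=-15.829
  bounce: vy ← 0.81·15.829 = 12.821
Arc 4: start y=0.000, vy=12.821 → t=2.614, apex=8.378, x_land=60.227, impact vy=-12.821
  bounce: vy ← 0.81·12.821 = 10.385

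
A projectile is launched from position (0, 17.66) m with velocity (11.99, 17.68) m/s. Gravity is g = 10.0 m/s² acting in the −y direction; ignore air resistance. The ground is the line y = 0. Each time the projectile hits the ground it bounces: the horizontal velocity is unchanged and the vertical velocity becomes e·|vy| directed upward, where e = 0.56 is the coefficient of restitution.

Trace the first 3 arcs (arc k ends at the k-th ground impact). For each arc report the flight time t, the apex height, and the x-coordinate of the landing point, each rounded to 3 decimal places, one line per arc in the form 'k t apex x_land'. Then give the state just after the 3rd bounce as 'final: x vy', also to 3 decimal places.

1 4.348 33.289 52.136
2 2.890 10.439 86.786
3 1.618 3.274 106.190
final: 106.190 4.531

Arc 1: start y=17.660, vy=17.680 → t=4.348, apex=33.289, x_land=52.136, impact vy=-25.803
  bounce: vy ← 0.56·25.803 = 14.450
Arc 2: start y=0.000, vy=14.450 → t=2.890, apex=10.439, x_land=86.786, impact vy=-14.450
  bounce: vy ← 0.56·14.450 = 8.092
Arc 3: start y=0.000, vy=8.092 → t=1.618, apex=3.274, x_land=106.190, impact vy=-8.092
  bounce: vy ← 0.56·8.092 = 4.531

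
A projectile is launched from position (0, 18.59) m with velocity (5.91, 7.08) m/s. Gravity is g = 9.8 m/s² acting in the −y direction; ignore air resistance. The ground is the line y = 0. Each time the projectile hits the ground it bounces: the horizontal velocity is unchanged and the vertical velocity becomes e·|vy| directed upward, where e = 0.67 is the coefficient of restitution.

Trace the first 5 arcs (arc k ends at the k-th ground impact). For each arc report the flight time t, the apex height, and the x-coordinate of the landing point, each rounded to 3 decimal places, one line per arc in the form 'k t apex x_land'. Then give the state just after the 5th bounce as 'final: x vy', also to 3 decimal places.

1 2.800 21.147 16.547
2 2.784 9.493 33.000
3 1.865 4.261 44.023
4 1.250 1.913 51.408
5 0.837 0.859 56.356
final: 56.356 2.749

Arc 1: start y=18.590, vy=7.080 → t=2.800, apex=21.147, x_land=16.547, impact vy=-20.359
  bounce: vy ← 0.67·20.359 = 13.641
Arc 2: start y=0.000, vy=13.641 → t=2.784, apex=9.493, x_land=33.000, impact vy=-13.641
  bounce: vy ← 0.67·13.641 = 9.139
Arc 3: start y=0.000, vy=9.139 → t=1.865, apex=4.261, x_land=44.023, impact vy=-9.139
  bounce: vy ← 0.67·9.139 = 6.123
Arc 4: start y=0.000, vy=6.123 → t=1.250, apex=1.913, x_land=51.408, impact vy=-6.123
  bounce: vy ← 0.67·6.123 = 4.103
Arc 5: start y=0.000, vy=4.103 → t=0.837, apex=0.859, x_land=56.356, impact vy=-4.103
  bounce: vy ← 0.67·4.103 = 2.749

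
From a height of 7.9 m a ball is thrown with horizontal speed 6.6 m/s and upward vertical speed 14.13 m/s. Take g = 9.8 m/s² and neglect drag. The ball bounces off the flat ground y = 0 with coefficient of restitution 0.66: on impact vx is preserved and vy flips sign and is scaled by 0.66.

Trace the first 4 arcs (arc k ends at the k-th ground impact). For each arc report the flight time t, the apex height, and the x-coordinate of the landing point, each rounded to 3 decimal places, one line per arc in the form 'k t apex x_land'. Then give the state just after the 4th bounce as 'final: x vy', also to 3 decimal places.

Arc 1: start y=7.900, vy=14.130 → t=3.363, apex=18.087, x_land=22.196, impact vy=-18.828
  bounce: vy ← 0.66·18.828 = 12.427
Arc 2: start y=0.000, vy=12.427 → t=2.536, apex=7.879, x_land=38.934, impact vy=-12.427
  bounce: vy ← 0.66·12.427 = 8.202
Arc 3: start y=0.000, vy=8.202 → t=1.674, apex=3.432, x_land=49.981, impact vy=-8.202
  bounce: vy ← 0.66·8.202 = 5.413
Arc 4: start y=0.000, vy=5.413 → t=1.105, apex=1.495, x_land=57.272, impact vy=-5.413
  bounce: vy ← 0.66·5.413 = 3.573

1 3.363 18.087 22.196
2 2.536 7.879 38.934
3 1.674 3.432 49.981
4 1.105 1.495 57.272
final: 57.272 3.573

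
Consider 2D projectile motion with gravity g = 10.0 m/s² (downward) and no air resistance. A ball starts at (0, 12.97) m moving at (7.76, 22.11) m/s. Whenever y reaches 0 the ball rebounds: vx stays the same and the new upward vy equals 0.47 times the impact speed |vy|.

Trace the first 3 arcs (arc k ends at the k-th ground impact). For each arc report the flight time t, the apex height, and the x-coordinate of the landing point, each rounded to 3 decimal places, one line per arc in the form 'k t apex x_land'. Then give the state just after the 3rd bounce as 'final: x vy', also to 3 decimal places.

Arc 1: start y=12.970, vy=22.110 → t=4.946, apex=37.413, x_land=38.384, impact vy=-27.354
  bounce: vy ← 0.47·27.354 = 12.856
Arc 2: start y=0.000, vy=12.856 → t=2.571, apex=8.264, x_land=58.337, impact vy=-12.856
  bounce: vy ← 0.47·12.856 = 6.043
Arc 3: start y=0.000, vy=6.043 → t=1.209, apex=1.826, x_land=67.715, impact vy=-6.043
  bounce: vy ← 0.47·6.043 = 2.840

1 4.946 37.413 38.384
2 2.571 8.264 58.337
3 1.209 1.826 67.715
final: 67.715 2.840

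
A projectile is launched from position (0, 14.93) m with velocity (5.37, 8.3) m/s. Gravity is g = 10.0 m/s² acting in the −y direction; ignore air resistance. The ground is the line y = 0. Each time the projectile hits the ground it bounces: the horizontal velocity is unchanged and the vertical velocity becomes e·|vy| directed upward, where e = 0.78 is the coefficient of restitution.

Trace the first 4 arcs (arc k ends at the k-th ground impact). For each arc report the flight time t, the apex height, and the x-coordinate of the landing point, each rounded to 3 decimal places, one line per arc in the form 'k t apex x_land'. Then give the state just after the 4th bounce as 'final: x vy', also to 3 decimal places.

1 2.747 18.375 14.751
2 2.991 11.179 30.811
3 2.333 6.801 43.337
4 1.819 4.138 53.107
final: 53.107 7.096

Arc 1: start y=14.930, vy=8.300 → t=2.747, apex=18.375, x_land=14.751, impact vy=-19.170
  bounce: vy ← 0.78·19.170 = 14.953
Arc 2: start y=0.000, vy=14.953 → t=2.991, apex=11.179, x_land=30.811, impact vy=-14.953
  bounce: vy ← 0.78·14.953 = 11.663
Arc 3: start y=0.000, vy=11.663 → t=2.333, apex=6.801, x_land=43.337, impact vy=-11.663
  bounce: vy ← 0.78·11.663 = 9.097
Arc 4: start y=0.000, vy=9.097 → t=1.819, apex=4.138, x_land=53.107, impact vy=-9.097
  bounce: vy ← 0.78·9.097 = 7.096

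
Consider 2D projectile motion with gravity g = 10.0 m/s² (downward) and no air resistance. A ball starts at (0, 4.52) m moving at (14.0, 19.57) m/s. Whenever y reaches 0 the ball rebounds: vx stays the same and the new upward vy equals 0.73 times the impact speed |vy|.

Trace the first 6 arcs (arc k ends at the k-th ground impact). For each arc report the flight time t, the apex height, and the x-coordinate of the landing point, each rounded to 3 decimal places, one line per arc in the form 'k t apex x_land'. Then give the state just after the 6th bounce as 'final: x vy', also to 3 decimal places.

1 4.133 23.669 57.858
2 3.177 12.613 102.331
3 2.319 6.722 134.795
4 1.693 3.582 158.494
5 1.236 1.909 175.795
6 0.902 1.017 188.424
final: 188.424 3.293

Arc 1: start y=4.520, vy=19.570 → t=4.133, apex=23.669, x_land=57.858, impact vy=-21.757
  bounce: vy ← 0.73·21.757 = 15.883
Arc 2: start y=0.000, vy=15.883 → t=3.177, apex=12.613, x_land=102.331, impact vy=-15.883
  bounce: vy ← 0.73·15.883 = 11.595
Arc 3: start y=0.000, vy=11.595 → t=2.319, apex=6.722, x_land=134.795, impact vy=-11.595
  bounce: vy ← 0.73·11.595 = 8.464
Arc 4: start y=0.000, vy=8.464 → t=1.693, apex=3.582, x_land=158.494, impact vy=-8.464
  bounce: vy ← 0.73·8.464 = 6.179
Arc 5: start y=0.000, vy=6.179 → t=1.236, apex=1.909, x_land=175.795, impact vy=-6.179
  bounce: vy ← 0.73·6.179 = 4.510
Arc 6: start y=0.000, vy=4.510 → t=0.902, apex=1.017, x_land=188.424, impact vy=-4.510
  bounce: vy ← 0.73·4.510 = 3.293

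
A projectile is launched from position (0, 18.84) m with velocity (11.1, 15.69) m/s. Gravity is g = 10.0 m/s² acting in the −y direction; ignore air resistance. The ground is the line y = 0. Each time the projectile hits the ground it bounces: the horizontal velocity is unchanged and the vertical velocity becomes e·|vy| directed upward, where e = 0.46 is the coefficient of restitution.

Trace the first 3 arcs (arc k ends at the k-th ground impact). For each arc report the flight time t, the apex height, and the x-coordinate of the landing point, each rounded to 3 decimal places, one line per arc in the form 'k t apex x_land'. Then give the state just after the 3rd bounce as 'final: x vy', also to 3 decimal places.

Arc 1: start y=18.840, vy=15.690 → t=4.065, apex=31.149, x_land=45.121, impact vy=-24.959
  bounce: vy ← 0.46·24.959 = 11.481
Arc 2: start y=0.000, vy=11.481 → t=2.296, apex=6.591, x_land=70.610, impact vy=-11.481
  bounce: vy ← 0.46·11.481 = 5.281
Arc 3: start y=0.000, vy=5.281 → t=1.056, apex=1.395, x_land=82.334, impact vy=-5.281
  bounce: vy ← 0.46·5.281 = 2.429

1 4.065 31.149 45.121
2 2.296 6.591 70.610
3 1.056 1.395 82.334
final: 82.334 2.429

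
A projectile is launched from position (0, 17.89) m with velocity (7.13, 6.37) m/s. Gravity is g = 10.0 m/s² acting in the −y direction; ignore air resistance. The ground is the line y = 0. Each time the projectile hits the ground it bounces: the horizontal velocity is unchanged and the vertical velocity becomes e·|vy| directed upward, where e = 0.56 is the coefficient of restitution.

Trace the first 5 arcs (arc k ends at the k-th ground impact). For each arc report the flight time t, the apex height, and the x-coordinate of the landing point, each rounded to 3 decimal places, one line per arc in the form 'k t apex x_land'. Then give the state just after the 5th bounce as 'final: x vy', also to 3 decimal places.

Arc 1: start y=17.890, vy=6.370 → t=2.633, apex=19.919, x_land=18.773, impact vy=-19.959
  bounce: vy ← 0.56·19.959 = 11.177
Arc 2: start y=0.000, vy=11.177 → t=2.235, apex=6.247, x_land=34.712, impact vy=-11.177
  bounce: vy ← 0.56·11.177 = 6.259
Arc 3: start y=0.000, vy=6.259 → t=1.252, apex=1.959, x_land=43.637, impact vy=-6.259
  bounce: vy ← 0.56·6.259 = 3.505
Arc 4: start y=0.000, vy=3.505 → t=0.701, apex=0.614, x_land=48.636, impact vy=-3.505
  bounce: vy ← 0.56·3.505 = 1.963
Arc 5: start y=0.000, vy=1.963 → t=0.393, apex=0.193, x_land=51.435, impact vy=-1.963
  bounce: vy ← 0.56·1.963 = 1.099

1 2.633 19.919 18.773
2 2.235 6.247 34.712
3 1.252 1.959 43.637
4 0.701 0.614 48.636
5 0.393 0.193 51.435
final: 51.435 1.099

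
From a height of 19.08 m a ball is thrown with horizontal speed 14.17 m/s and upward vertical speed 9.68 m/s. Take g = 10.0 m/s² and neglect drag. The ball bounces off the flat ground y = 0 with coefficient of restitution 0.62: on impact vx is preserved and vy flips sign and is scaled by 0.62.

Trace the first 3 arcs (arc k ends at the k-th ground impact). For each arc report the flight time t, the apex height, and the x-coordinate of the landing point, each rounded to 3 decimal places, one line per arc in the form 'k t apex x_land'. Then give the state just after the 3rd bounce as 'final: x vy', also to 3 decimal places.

1 3.148 23.765 44.609
2 2.703 9.135 82.916
3 1.676 3.512 106.666
final: 106.666 5.196

Arc 1: start y=19.080, vy=9.680 → t=3.148, apex=23.765, x_land=44.609, impact vy=-21.801
  bounce: vy ← 0.62·21.801 = 13.517
Arc 2: start y=0.000, vy=13.517 → t=2.703, apex=9.135, x_land=82.916, impact vy=-13.517
  bounce: vy ← 0.62·13.517 = 8.380
Arc 3: start y=0.000, vy=8.380 → t=1.676, apex=3.512, x_land=106.666, impact vy=-8.380
  bounce: vy ← 0.62·8.380 = 5.196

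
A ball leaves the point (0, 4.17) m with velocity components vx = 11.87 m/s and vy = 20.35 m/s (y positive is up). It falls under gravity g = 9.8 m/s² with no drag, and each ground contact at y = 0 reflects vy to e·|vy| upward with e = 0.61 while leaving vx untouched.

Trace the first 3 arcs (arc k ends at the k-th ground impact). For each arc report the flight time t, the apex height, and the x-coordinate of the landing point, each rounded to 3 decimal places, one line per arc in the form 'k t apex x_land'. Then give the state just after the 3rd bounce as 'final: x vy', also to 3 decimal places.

Arc 1: start y=4.170, vy=20.350 → t=4.349, apex=25.299, x_land=51.620, impact vy=-22.268
  bounce: vy ← 0.61·22.268 = 13.583
Arc 2: start y=0.000, vy=13.583 → t=2.772, apex=9.414, x_land=84.525, impact vy=-13.583
  bounce: vy ← 0.61·13.583 = 8.286
Arc 3: start y=0.000, vy=8.286 → t=1.691, apex=3.503, x_land=104.597, impact vy=-8.286
  bounce: vy ← 0.61·8.286 = 5.054

1 4.349 25.299 51.620
2 2.772 9.414 84.525
3 1.691 3.503 104.597
final: 104.597 5.054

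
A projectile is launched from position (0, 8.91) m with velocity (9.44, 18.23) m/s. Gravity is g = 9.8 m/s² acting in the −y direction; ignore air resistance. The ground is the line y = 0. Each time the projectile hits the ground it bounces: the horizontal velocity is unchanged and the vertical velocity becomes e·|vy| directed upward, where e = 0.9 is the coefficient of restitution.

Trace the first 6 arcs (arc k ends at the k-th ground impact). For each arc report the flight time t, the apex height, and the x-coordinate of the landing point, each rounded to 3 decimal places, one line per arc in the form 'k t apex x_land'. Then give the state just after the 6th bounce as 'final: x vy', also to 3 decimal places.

1 4.158 25.866 39.249
2 4.136 20.951 78.289
3 3.722 16.971 113.425
4 3.350 13.746 145.047
5 3.015 11.134 173.508
6 2.713 9.019 199.122
final: 199.122 11.966

Arc 1: start y=8.910, vy=18.230 → t=4.158, apex=25.866, x_land=39.249, impact vy=-22.516
  bounce: vy ← 0.9·22.516 = 20.264
Arc 2: start y=0.000, vy=20.264 → t=4.136, apex=20.951, x_land=78.289, impact vy=-20.264
  bounce: vy ← 0.9·20.264 = 18.238
Arc 3: start y=0.000, vy=18.238 → t=3.722, apex=16.971, x_land=113.425, impact vy=-18.238
  bounce: vy ← 0.9·18.238 = 16.414
Arc 4: start y=0.000, vy=16.414 → t=3.350, apex=13.746, x_land=145.047, impact vy=-16.414
  bounce: vy ← 0.9·16.414 = 14.773
Arc 5: start y=0.000, vy=14.773 → t=3.015, apex=11.134, x_land=173.508, impact vy=-14.773
  bounce: vy ← 0.9·14.773 = 13.295
Arc 6: start y=0.000, vy=13.295 → t=2.713, apex=9.019, x_land=199.122, impact vy=-13.295
  bounce: vy ← 0.9·13.295 = 11.966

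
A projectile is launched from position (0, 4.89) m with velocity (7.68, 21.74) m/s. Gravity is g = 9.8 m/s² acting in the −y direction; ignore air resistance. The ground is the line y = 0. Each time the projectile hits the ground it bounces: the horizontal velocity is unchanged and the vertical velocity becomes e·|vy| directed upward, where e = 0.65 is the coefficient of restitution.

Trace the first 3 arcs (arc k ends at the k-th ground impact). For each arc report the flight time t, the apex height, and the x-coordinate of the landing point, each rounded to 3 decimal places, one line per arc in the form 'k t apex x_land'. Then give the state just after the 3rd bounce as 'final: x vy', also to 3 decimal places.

Arc 1: start y=4.890, vy=21.740 → t=4.651, apex=29.004, x_land=35.722, impact vy=-23.843
  bounce: vy ← 0.65·23.843 = 15.498
Arc 2: start y=0.000, vy=15.498 → t=3.163, apex=12.254, x_land=60.012, impact vy=-15.498
  bounce: vy ← 0.65·15.498 = 10.074
Arc 3: start y=0.000, vy=10.074 → t=2.056, apex=5.177, x_land=75.801, impact vy=-10.074
  bounce: vy ← 0.65·10.074 = 6.548

1 4.651 29.004 35.722
2 3.163 12.254 60.012
3 2.056 5.177 75.801
final: 75.801 6.548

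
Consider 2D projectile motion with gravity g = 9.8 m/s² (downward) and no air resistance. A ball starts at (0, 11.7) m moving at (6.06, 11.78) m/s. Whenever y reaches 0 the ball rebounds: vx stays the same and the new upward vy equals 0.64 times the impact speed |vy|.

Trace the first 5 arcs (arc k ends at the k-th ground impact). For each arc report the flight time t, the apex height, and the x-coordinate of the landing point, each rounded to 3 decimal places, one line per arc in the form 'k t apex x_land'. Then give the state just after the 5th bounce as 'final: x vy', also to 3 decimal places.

Arc 1: start y=11.700, vy=11.780 → t=3.160, apex=18.780, x_land=19.148, impact vy=-19.186
  bounce: vy ← 0.64·19.186 = 12.279
Arc 2: start y=0.000, vy=12.279 → t=2.506, apex=7.692, x_land=34.334, impact vy=-12.279
  bounce: vy ← 0.64·12.279 = 7.858
Arc 3: start y=0.000, vy=7.858 → t=1.604, apex=3.151, x_land=44.053, impact vy=-7.858
  bounce: vy ← 0.64·7.858 = 5.029
Arc 4: start y=0.000, vy=5.029 → t=1.026, apex=1.291, x_land=50.273, impact vy=-5.029
  bounce: vy ← 0.64·5.029 = 3.219
Arc 5: start y=0.000, vy=3.219 → t=0.657, apex=0.529, x_land=54.253, impact vy=-3.219
  bounce: vy ← 0.64·3.219 = 2.060

1 3.160 18.780 19.148
2 2.506 7.692 34.334
3 1.604 3.151 44.053
4 1.026 1.291 50.273
5 0.657 0.529 54.253
final: 54.253 2.060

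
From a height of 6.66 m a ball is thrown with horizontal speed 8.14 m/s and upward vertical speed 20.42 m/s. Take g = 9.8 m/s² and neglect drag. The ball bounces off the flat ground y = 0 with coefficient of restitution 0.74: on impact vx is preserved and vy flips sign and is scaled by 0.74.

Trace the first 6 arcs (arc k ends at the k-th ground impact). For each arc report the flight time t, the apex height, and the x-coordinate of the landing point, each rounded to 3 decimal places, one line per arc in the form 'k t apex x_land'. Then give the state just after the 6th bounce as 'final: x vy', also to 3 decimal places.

Arc 1: start y=6.660, vy=20.420 → t=4.471, apex=27.934, x_land=36.397, impact vy=-23.399
  bounce: vy ← 0.74·23.399 = 17.315
Arc 2: start y=0.000, vy=17.315 → t=3.534, apex=15.297, x_land=65.161, impact vy=-17.315
  bounce: vy ← 0.74·17.315 = 12.813
Arc 3: start y=0.000, vy=12.813 → t=2.615, apex=8.377, x_land=86.447, impact vy=-12.813
  bounce: vy ← 0.74·12.813 = 9.482
Arc 4: start y=0.000, vy=9.482 → t=1.935, apex=4.587, x_land=102.198, impact vy=-9.482
  bounce: vy ← 0.74·9.482 = 7.017
Arc 5: start y=0.000, vy=7.017 → t=1.432, apex=2.512, x_land=113.854, impact vy=-7.017
  bounce: vy ← 0.74·7.017 = 5.192
Arc 6: start y=0.000, vy=5.192 → t=1.060, apex=1.375, x_land=122.480, impact vy=-5.192
  bounce: vy ← 0.74·5.192 = 3.842

1 4.471 27.934 36.397
2 3.534 15.297 65.161
3 2.615 8.377 86.447
4 1.935 4.587 102.198
5 1.432 2.512 113.854
6 1.060 1.375 122.480
final: 122.480 3.842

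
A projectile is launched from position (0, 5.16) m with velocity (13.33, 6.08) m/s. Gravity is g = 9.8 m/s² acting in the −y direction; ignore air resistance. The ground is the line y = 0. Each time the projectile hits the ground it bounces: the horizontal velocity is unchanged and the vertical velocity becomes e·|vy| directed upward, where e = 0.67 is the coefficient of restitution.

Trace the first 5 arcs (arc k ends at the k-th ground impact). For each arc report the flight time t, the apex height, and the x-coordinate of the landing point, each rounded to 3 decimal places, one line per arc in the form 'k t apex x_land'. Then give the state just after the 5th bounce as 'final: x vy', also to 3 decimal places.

1 1.820 7.046 24.255
2 1.607 3.163 45.674
3 1.077 1.420 60.025
4 0.721 0.637 69.641
5 0.483 0.286 76.083
final: 76.083 1.587

Arc 1: start y=5.160, vy=6.080 → t=1.820, apex=7.046, x_land=24.255, impact vy=-11.752
  bounce: vy ← 0.67·11.752 = 7.874
Arc 2: start y=0.000, vy=7.874 → t=1.607, apex=3.163, x_land=45.674, impact vy=-7.874
  bounce: vy ← 0.67·7.874 = 5.275
Arc 3: start y=0.000, vy=5.275 → t=1.077, apex=1.420, x_land=60.025, impact vy=-5.275
  bounce: vy ← 0.67·5.275 = 3.534
Arc 4: start y=0.000, vy=3.534 → t=0.721, apex=0.637, x_land=69.641, impact vy=-3.534
  bounce: vy ← 0.67·3.534 = 2.368
Arc 5: start y=0.000, vy=2.368 → t=0.483, apex=0.286, x_land=76.083, impact vy=-2.368
  bounce: vy ← 0.67·2.368 = 1.587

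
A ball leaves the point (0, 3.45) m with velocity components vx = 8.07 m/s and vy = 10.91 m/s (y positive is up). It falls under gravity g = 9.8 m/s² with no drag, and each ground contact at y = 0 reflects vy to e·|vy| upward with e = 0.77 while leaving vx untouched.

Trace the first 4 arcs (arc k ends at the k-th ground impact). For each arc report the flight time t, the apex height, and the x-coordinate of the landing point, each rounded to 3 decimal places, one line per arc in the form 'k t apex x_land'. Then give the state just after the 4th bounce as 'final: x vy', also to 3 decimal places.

1 2.507 9.523 20.234
2 2.147 5.646 37.559
3 1.653 3.348 50.900
4 1.273 1.985 61.172
final: 61.172 4.803

Arc 1: start y=3.450, vy=10.910 → t=2.507, apex=9.523, x_land=20.234, impact vy=-13.662
  bounce: vy ← 0.77·13.662 = 10.520
Arc 2: start y=0.000, vy=10.520 → t=2.147, apex=5.646, x_land=37.559, impact vy=-10.520
  bounce: vy ← 0.77·10.520 = 8.100
Arc 3: start y=0.000, vy=8.100 → t=1.653, apex=3.348, x_land=50.900, impact vy=-8.100
  bounce: vy ← 0.77·8.100 = 6.237
Arc 4: start y=0.000, vy=6.237 → t=1.273, apex=1.985, x_land=61.172, impact vy=-6.237
  bounce: vy ← 0.77·6.237 = 4.803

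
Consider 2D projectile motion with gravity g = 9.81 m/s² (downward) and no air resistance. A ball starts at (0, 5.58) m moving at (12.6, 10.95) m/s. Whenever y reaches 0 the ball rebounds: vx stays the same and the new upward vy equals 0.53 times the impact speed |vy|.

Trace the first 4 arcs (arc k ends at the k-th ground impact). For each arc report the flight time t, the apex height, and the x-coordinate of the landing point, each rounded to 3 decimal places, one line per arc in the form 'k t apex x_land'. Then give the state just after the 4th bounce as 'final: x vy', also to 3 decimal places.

1 2.660 11.691 33.517
2 1.637 3.284 54.137
3 0.867 0.922 65.065
4 0.460 0.259 70.858
final: 70.858 1.195

Arc 1: start y=5.580, vy=10.950 → t=2.660, apex=11.691, x_land=33.517, impact vy=-15.145
  bounce: vy ← 0.53·15.145 = 8.027
Arc 2: start y=0.000, vy=8.027 → t=1.637, apex=3.284, x_land=54.137, impact vy=-8.027
  bounce: vy ← 0.53·8.027 = 4.254
Arc 3: start y=0.000, vy=4.254 → t=0.867, apex=0.922, x_land=65.065, impact vy=-4.254
  bounce: vy ← 0.53·4.254 = 2.255
Arc 4: start y=0.000, vy=2.255 → t=0.460, apex=0.259, x_land=70.858, impact vy=-2.255
  bounce: vy ← 0.53·2.255 = 1.195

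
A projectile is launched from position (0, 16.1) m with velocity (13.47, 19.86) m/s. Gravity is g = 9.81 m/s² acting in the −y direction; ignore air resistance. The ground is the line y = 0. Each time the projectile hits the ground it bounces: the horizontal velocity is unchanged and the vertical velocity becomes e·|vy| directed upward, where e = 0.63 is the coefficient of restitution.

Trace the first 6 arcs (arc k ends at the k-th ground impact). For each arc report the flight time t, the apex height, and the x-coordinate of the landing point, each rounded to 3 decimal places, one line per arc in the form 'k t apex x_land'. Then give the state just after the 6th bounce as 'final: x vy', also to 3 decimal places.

Arc 1: start y=16.100, vy=19.860 → t=4.741, apex=36.203, x_land=63.864, impact vy=-26.651
  bounce: vy ← 0.63·26.651 = 16.790
Arc 2: start y=0.000, vy=16.790 → t=3.423, apex=14.369, x_land=109.974, impact vy=-16.790
  bounce: vy ← 0.63·16.790 = 10.578
Arc 3: start y=0.000, vy=10.578 → t=2.157, apex=5.703, x_land=139.023, impact vy=-10.578
  bounce: vy ← 0.63·10.578 = 6.664
Arc 4: start y=0.000, vy=6.664 → t=1.359, apex=2.264, x_land=157.324, impact vy=-6.664
  bounce: vy ← 0.63·6.664 = 4.198
Arc 5: start y=0.000, vy=4.198 → t=0.856, apex=0.898, x_land=168.853, impact vy=-4.198
  bounce: vy ← 0.63·4.198 = 2.645
Arc 6: start y=0.000, vy=2.645 → t=0.539, apex=0.357, x_land=176.117, impact vy=-2.645
  bounce: vy ← 0.63·2.645 = 1.666

1 4.741 36.203 63.864
2 3.423 14.369 109.974
3 2.157 5.703 139.023
4 1.359 2.264 157.324
5 0.856 0.898 168.853
6 0.539 0.357 176.117
final: 176.117 1.666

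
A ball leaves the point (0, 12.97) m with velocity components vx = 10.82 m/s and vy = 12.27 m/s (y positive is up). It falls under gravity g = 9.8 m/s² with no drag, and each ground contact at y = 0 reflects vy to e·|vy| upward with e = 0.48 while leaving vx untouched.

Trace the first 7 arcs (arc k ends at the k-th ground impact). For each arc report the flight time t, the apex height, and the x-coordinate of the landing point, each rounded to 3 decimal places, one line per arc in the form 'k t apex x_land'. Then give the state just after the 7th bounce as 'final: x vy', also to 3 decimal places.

Arc 1: start y=12.970, vy=12.270 → t=3.305, apex=20.651, x_land=35.760, impact vy=-20.119
  bounce: vy ← 0.48·20.119 = 9.657
Arc 2: start y=0.000, vy=9.657 → t=1.971, apex=4.758, x_land=57.084, impact vy=-9.657
  bounce: vy ← 0.48·9.657 = 4.635
Arc 3: start y=0.000, vy=4.635 → t=0.946, apex=1.096, x_land=67.320, impact vy=-4.635
  bounce: vy ← 0.48·4.635 = 2.225
Arc 4: start y=0.000, vy=2.225 → t=0.454, apex=0.253, x_land=72.233, impact vy=-2.225
  bounce: vy ← 0.48·2.225 = 1.068
Arc 5: start y=0.000, vy=1.068 → t=0.218, apex=0.058, x_land=74.591, impact vy=-1.068
  bounce: vy ← 0.48·1.068 = 0.513
Arc 6: start y=0.000, vy=0.513 → t=0.105, apex=0.013, x_land=75.723, impact vy=-0.513
  bounce: vy ← 0.48·0.513 = 0.246
Arc 7: start y=0.000, vy=0.246 → t=0.050, apex=0.003, x_land=76.266, impact vy=-0.246
  bounce: vy ← 0.48·0.246 = 0.118

1 3.305 20.651 35.760
2 1.971 4.758 57.084
3 0.946 1.096 67.320
4 0.454 0.253 72.233
5 0.218 0.058 74.591
6 0.105 0.013 75.723
7 0.050 0.003 76.266
final: 76.266 0.118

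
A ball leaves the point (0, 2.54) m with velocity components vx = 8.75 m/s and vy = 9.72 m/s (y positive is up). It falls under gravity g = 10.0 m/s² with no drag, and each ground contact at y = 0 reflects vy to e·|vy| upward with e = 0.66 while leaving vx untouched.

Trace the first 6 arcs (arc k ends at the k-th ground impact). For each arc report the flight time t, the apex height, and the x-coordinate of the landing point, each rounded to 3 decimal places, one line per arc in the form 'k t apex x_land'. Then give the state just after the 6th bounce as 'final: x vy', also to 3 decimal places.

1 2.177 7.264 19.052
2 1.591 3.164 32.973
3 1.050 1.378 42.161
4 0.693 0.600 48.225
5 0.457 0.262 52.228
6 0.302 0.114 54.869
final: 54.869 0.996

Arc 1: start y=2.540, vy=9.720 → t=2.177, apex=7.264, x_land=19.052, impact vy=-12.053
  bounce: vy ← 0.66·12.053 = 7.955
Arc 2: start y=0.000, vy=7.955 → t=1.591, apex=3.164, x_land=32.973, impact vy=-7.955
  bounce: vy ← 0.66·7.955 = 5.250
Arc 3: start y=0.000, vy=5.250 → t=1.050, apex=1.378, x_land=42.161, impact vy=-5.250
  bounce: vy ← 0.66·5.250 = 3.465
Arc 4: start y=0.000, vy=3.465 → t=0.693, apex=0.600, x_land=48.225, impact vy=-3.465
  bounce: vy ← 0.66·3.465 = 2.287
Arc 5: start y=0.000, vy=2.287 → t=0.457, apex=0.262, x_land=52.228, impact vy=-2.287
  bounce: vy ← 0.66·2.287 = 1.509
Arc 6: start y=0.000, vy=1.509 → t=0.302, apex=0.114, x_land=54.869, impact vy=-1.509
  bounce: vy ← 0.66·1.509 = 0.996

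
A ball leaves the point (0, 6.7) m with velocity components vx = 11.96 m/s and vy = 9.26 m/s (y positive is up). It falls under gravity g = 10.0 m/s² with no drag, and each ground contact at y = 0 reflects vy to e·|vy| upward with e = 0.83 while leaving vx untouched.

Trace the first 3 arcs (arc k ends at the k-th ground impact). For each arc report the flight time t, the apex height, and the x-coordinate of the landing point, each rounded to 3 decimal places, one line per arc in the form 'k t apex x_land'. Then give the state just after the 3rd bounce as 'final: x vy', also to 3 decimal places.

Arc 1: start y=6.700, vy=9.260 → t=2.408, apex=10.987, x_land=28.804, impact vy=-14.824
  bounce: vy ← 0.83·14.824 = 12.304
Arc 2: start y=0.000, vy=12.304 → t=2.461, apex=7.569, x_land=58.235, impact vy=-12.304
  bounce: vy ← 0.83·12.304 = 10.212
Arc 3: start y=0.000, vy=10.212 → t=2.042, apex=5.214, x_land=82.663, impact vy=-10.212
  bounce: vy ← 0.83·10.212 = 8.476

1 2.408 10.987 28.804
2 2.461 7.569 58.235
3 2.042 5.214 82.663
final: 82.663 8.476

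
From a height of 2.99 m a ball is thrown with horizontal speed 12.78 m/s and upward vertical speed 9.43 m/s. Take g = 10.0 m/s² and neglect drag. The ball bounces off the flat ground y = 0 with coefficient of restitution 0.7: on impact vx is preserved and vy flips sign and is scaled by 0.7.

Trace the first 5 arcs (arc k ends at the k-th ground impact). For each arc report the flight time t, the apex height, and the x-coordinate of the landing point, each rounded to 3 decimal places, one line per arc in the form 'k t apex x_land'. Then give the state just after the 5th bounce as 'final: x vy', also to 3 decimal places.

1 2.163 7.436 27.637
2 1.707 3.644 49.457
3 1.195 1.785 64.731
4 0.837 0.875 75.422
5 0.586 0.429 82.907
final: 82.907 2.050

Arc 1: start y=2.990, vy=9.430 → t=2.163, apex=7.436, x_land=27.637, impact vy=-12.195
  bounce: vy ← 0.7·12.195 = 8.537
Arc 2: start y=0.000, vy=8.537 → t=1.707, apex=3.644, x_land=49.457, impact vy=-8.537
  bounce: vy ← 0.7·8.537 = 5.976
Arc 3: start y=0.000, vy=5.976 → t=1.195, apex=1.785, x_land=64.731, impact vy=-5.976
  bounce: vy ← 0.7·5.976 = 4.183
Arc 4: start y=0.000, vy=4.183 → t=0.837, apex=0.875, x_land=75.422, impact vy=-4.183
  bounce: vy ← 0.7·4.183 = 2.928
Arc 5: start y=0.000, vy=2.928 → t=0.586, apex=0.429, x_land=82.907, impact vy=-2.928
  bounce: vy ← 0.7·2.928 = 2.050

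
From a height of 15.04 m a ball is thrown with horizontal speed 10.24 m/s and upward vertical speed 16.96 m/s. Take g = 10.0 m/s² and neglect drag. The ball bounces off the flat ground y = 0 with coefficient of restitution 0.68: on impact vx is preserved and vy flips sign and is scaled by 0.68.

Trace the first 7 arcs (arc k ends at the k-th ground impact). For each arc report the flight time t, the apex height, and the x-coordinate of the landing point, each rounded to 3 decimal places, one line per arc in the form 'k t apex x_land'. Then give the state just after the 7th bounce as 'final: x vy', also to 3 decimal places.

Arc 1: start y=15.040, vy=16.960 → t=4.122, apex=29.422, x_land=42.207, impact vy=-24.258
  bounce: vy ← 0.68·24.258 = 16.495
Arc 2: start y=0.000, vy=16.495 → t=3.299, apex=13.605, x_land=75.989, impact vy=-16.495
  bounce: vy ← 0.68·16.495 = 11.217
Arc 3: start y=0.000, vy=11.217 → t=2.243, apex=6.291, x_land=98.961, impact vy=-11.217
  bounce: vy ← 0.68·11.217 = 7.627
Arc 4: start y=0.000, vy=7.627 → t=1.525, apex=2.909, x_land=114.582, impact vy=-7.627
  bounce: vy ← 0.68·7.627 = 5.187
Arc 5: start y=0.000, vy=5.187 → t=1.037, apex=1.345, x_land=125.205, impact vy=-5.187
  bounce: vy ← 0.68·5.187 = 3.527
Arc 6: start y=0.000, vy=3.527 → t=0.705, apex=0.622, x_land=132.428, impact vy=-3.527
  bounce: vy ← 0.68·3.527 = 2.398
Arc 7: start y=0.000, vy=2.398 → t=0.480, apex=0.288, x_land=137.340, impact vy=-2.398
  bounce: vy ← 0.68·2.398 = 1.631

1 4.122 29.422 42.207
2 3.299 13.605 75.989
3 2.243 6.291 98.961
4 1.525 2.909 114.582
5 1.037 1.345 125.205
6 0.705 0.622 132.428
7 0.480 0.288 137.340
final: 137.340 1.631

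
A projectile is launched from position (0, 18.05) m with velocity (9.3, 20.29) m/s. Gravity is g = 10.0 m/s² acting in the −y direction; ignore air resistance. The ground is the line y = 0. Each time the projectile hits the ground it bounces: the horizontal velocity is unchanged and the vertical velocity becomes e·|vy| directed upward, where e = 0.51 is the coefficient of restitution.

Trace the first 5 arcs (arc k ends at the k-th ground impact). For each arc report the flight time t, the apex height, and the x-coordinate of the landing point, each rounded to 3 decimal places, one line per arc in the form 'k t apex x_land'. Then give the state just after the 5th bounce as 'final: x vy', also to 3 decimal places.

1 4.809 38.634 44.721
2 2.835 10.049 71.090
3 1.446 2.614 84.537
4 0.737 0.680 91.396
5 0.376 0.177 94.894
final: 94.894 0.959

Arc 1: start y=18.050, vy=20.290 → t=4.809, apex=38.634, x_land=44.721, impact vy=-27.797
  bounce: vy ← 0.51·27.797 = 14.177
Arc 2: start y=0.000, vy=14.177 → t=2.835, apex=10.049, x_land=71.090, impact vy=-14.177
  bounce: vy ← 0.51·14.177 = 7.230
Arc 3: start y=0.000, vy=7.230 → t=1.446, apex=2.614, x_land=84.537, impact vy=-7.230
  bounce: vy ← 0.51·7.230 = 3.687
Arc 4: start y=0.000, vy=3.687 → t=0.737, apex=0.680, x_land=91.396, impact vy=-3.687
  bounce: vy ← 0.51·3.687 = 1.881
Arc 5: start y=0.000, vy=1.881 → t=0.376, apex=0.177, x_land=94.894, impact vy=-1.881
  bounce: vy ← 0.51·1.881 = 0.959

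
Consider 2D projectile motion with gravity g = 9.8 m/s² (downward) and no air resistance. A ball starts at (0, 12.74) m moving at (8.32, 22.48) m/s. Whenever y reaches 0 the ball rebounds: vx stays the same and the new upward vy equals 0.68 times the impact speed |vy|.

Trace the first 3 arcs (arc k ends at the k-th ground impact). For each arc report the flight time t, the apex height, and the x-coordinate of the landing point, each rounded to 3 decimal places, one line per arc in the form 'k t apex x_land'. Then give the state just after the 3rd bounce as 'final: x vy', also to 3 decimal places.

1 5.098 38.523 42.414
2 3.813 17.813 74.140
3 2.593 8.237 95.714
final: 95.714 8.640

Arc 1: start y=12.740, vy=22.480 → t=5.098, apex=38.523, x_land=42.414, impact vy=-27.478
  bounce: vy ← 0.68·27.478 = 18.685
Arc 2: start y=0.000, vy=18.685 → t=3.813, apex=17.813, x_land=74.140, impact vy=-18.685
  bounce: vy ← 0.68·18.685 = 12.706
Arc 3: start y=0.000, vy=12.706 → t=2.593, apex=8.237, x_land=95.714, impact vy=-12.706
  bounce: vy ← 0.68·12.706 = 8.640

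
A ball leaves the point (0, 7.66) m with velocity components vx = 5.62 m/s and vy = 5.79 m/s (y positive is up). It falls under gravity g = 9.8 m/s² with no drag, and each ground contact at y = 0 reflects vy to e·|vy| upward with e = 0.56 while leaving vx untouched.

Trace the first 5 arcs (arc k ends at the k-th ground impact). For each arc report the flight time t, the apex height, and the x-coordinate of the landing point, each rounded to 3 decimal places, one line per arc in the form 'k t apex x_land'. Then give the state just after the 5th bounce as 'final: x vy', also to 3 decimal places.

1 1.974 9.370 11.092
2 1.549 2.939 19.796
3 0.867 0.922 24.671
4 0.486 0.289 27.401
5 0.272 0.091 28.929
final: 28.929 0.746

Arc 1: start y=7.660, vy=5.790 → t=1.974, apex=9.370, x_land=11.092, impact vy=-13.552
  bounce: vy ← 0.56·13.552 = 7.589
Arc 2: start y=0.000, vy=7.589 → t=1.549, apex=2.939, x_land=19.796, impact vy=-7.589
  bounce: vy ← 0.56·7.589 = 4.250
Arc 3: start y=0.000, vy=4.250 → t=0.867, apex=0.922, x_land=24.671, impact vy=-4.250
  bounce: vy ← 0.56·4.250 = 2.380
Arc 4: start y=0.000, vy=2.380 → t=0.486, apex=0.289, x_land=27.401, impact vy=-2.380
  bounce: vy ← 0.56·2.380 = 1.333
Arc 5: start y=0.000, vy=1.333 → t=0.272, apex=0.091, x_land=28.929, impact vy=-1.333
  bounce: vy ← 0.56·1.333 = 0.746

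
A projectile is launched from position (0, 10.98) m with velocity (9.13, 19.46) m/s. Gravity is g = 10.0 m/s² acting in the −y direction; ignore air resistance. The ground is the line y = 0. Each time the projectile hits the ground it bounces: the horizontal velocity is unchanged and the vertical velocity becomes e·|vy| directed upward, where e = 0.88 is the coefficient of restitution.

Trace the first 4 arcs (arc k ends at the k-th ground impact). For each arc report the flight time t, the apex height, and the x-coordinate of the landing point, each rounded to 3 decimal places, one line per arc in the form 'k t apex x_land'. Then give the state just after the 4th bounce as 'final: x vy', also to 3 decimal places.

Arc 1: start y=10.980, vy=19.460 → t=4.392, apex=29.915, x_land=40.099, impact vy=-24.460
  bounce: vy ← 0.88·24.460 = 21.525
Arc 2: start y=0.000, vy=21.525 → t=4.305, apex=23.166, x_land=79.403, impact vy=-21.525
  bounce: vy ← 0.88·21.525 = 18.942
Arc 3: start y=0.000, vy=18.942 → t=3.788, apex=17.940, x_land=113.991, impact vy=-18.942
  bounce: vy ← 0.88·18.942 = 16.669
Arc 4: start y=0.000, vy=16.669 → t=3.334, apex=13.892, x_land=144.428, impact vy=-16.669
  bounce: vy ← 0.88·16.669 = 14.669

1 4.392 29.915 40.099
2 4.305 23.166 79.403
3 3.788 17.940 113.991
4 3.334 13.892 144.428
final: 144.428 14.669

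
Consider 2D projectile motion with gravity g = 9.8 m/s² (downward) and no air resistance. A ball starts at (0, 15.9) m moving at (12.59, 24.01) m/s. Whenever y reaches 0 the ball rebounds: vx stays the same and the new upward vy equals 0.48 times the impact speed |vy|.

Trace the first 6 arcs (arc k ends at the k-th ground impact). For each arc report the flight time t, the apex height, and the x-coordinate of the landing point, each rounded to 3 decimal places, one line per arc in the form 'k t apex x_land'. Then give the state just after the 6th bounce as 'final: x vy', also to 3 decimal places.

1 5.491 45.312 69.131
2 2.919 10.440 105.885
3 1.401 2.405 123.527
4 0.673 0.554 131.995
5 0.323 0.128 136.060
6 0.155 0.029 138.011
final: 138.011 0.364

Arc 1: start y=15.900, vy=24.010 → t=5.491, apex=45.312, x_land=69.131, impact vy=-29.801
  bounce: vy ← 0.48·29.801 = 14.305
Arc 2: start y=0.000, vy=14.305 → t=2.919, apex=10.440, x_land=105.885, impact vy=-14.305
  bounce: vy ← 0.48·14.305 = 6.866
Arc 3: start y=0.000, vy=6.866 → t=1.401, apex=2.405, x_land=123.527, impact vy=-6.866
  bounce: vy ← 0.48·6.866 = 3.296
Arc 4: start y=0.000, vy=3.296 → t=0.673, apex=0.554, x_land=131.995, impact vy=-3.296
  bounce: vy ← 0.48·3.296 = 1.582
Arc 5: start y=0.000, vy=1.582 → t=0.323, apex=0.128, x_land=136.060, impact vy=-1.582
  bounce: vy ← 0.48·1.582 = 0.759
Arc 6: start y=0.000, vy=0.759 → t=0.155, apex=0.029, x_land=138.011, impact vy=-0.759
  bounce: vy ← 0.48·0.759 = 0.364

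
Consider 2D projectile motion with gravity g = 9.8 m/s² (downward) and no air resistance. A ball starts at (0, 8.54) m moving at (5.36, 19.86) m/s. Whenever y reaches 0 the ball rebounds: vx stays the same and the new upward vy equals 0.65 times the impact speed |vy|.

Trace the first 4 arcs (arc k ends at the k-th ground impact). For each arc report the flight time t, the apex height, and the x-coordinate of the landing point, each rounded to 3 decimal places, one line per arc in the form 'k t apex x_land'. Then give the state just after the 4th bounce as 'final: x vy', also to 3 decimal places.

Arc 1: start y=8.540, vy=19.860 → t=4.445, apex=28.663, x_land=23.826, impact vy=-23.702
  bounce: vy ← 0.65·23.702 = 15.407
Arc 2: start y=0.000, vy=15.407 → t=3.144, apex=12.110, x_land=40.679, impact vy=-15.407
  bounce: vy ← 0.65·15.407 = 10.014
Arc 3: start y=0.000, vy=10.014 → t=2.044, apex=5.117, x_land=51.633, impact vy=-10.014
  bounce: vy ← 0.65·10.014 = 6.509
Arc 4: start y=0.000, vy=6.509 → t=1.328, apex=2.162, x_land=58.754, impact vy=-6.509
  bounce: vy ← 0.65·6.509 = 4.231

1 4.445 28.663 23.826
2 3.144 12.110 40.679
3 2.044 5.117 51.633
4 1.328 2.162 58.754
final: 58.754 4.231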